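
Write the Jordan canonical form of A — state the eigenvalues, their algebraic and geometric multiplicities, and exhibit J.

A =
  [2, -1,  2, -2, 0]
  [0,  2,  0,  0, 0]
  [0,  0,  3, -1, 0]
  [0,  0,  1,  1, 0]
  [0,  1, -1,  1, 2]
J_2(2) ⊕ J_2(2) ⊕ J_1(2)

The characteristic polynomial is
  det(x·I − A) = x^5 - 10*x^4 + 40*x^3 - 80*x^2 + 80*x - 32 = (x - 2)^5

Eigenvalues and multiplicities (the geometric multiplicity of λ is n − rank(A − λI), which equals the number of Jordan blocks for λ):
  λ = 2: algebraic multiplicity = 5, geometric multiplicity = 3

Determining the block sizes for each eigenvalue:
  λ = 2: with am = 5 and gm = 3, the partition is not yet determined (e.g. several partitions of 5 into 3 parts exist). Let N = A − (2)·I. Computing rank(N^1) = 2, rank(N^2) = 0; the number of blocks of size ≥ j is rank(N^{j−1}) − rank(N^j), giving [3, 2]. So we have 2 block(s) of size 2, 1 block(s) of size 1 → block sizes [2, 2, 1]

Assembling the blocks gives a Jordan form
J =
  [2, 1, 0, 0, 0]
  [0, 2, 0, 0, 0]
  [0, 0, 2, 1, 0]
  [0, 0, 0, 2, 0]
  [0, 0, 0, 0, 2]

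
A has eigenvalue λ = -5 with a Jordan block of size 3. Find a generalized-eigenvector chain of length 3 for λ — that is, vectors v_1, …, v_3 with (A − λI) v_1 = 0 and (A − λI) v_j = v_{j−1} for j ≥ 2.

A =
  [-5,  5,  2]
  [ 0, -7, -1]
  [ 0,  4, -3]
A Jordan chain for λ = -5 of length 3:
v_1 = (-2, 0, 0)ᵀ
v_2 = (5, -2, 4)ᵀ
v_3 = (0, 1, 0)ᵀ

Let N = A − (-5)·I. We want v_3 with N^3 v_3 = 0 but N^2 v_3 ≠ 0; then v_{j-1} := N · v_j for j = 3, …, 2.

Pick v_3 = (0, 1, 0)ᵀ.
Then v_2 = N · v_3 = (5, -2, 4)ᵀ.
Then v_1 = N · v_2 = (-2, 0, 0)ᵀ.

Sanity check: (A − (-5)·I) v_1 = (0, 0, 0)ᵀ = 0. ✓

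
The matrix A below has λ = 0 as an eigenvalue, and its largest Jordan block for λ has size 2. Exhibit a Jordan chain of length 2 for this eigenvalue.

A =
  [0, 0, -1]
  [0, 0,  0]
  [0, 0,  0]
A Jordan chain for λ = 0 of length 2:
v_1 = (-1, 0, 0)ᵀ
v_2 = (0, 0, 1)ᵀ

Let N = A − (0)·I. We want v_2 with N^2 v_2 = 0 but N^1 v_2 ≠ 0; then v_{j-1} := N · v_j for j = 2, …, 2.

Pick v_2 = (0, 0, 1)ᵀ.
Then v_1 = N · v_2 = (-1, 0, 0)ᵀ.

Sanity check: (A − (0)·I) v_1 = (0, 0, 0)ᵀ = 0. ✓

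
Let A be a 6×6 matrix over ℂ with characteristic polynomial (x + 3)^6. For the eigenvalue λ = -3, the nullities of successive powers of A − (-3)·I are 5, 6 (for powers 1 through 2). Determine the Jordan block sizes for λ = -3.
Block sizes for λ = -3: [2, 1, 1, 1, 1]

From the dimensions of kernels of powers, the number of Jordan blocks of size at least j is d_j − d_{j−1} where d_j = dim ker(N^j) (with d_0 = 0). Computing the differences gives [5, 1].
The number of blocks of size exactly k is (#blocks of size ≥ k) − (#blocks of size ≥ k + 1), so the partition is: 4 block(s) of size 1, 1 block(s) of size 2.
In nonincreasing order the block sizes are [2, 1, 1, 1, 1].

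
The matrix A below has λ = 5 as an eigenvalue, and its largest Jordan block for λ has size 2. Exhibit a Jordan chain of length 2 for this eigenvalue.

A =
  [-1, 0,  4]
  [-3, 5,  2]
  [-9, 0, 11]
A Jordan chain for λ = 5 of length 2:
v_1 = (-6, -3, -9)ᵀ
v_2 = (1, 0, 0)ᵀ

Let N = A − (5)·I. We want v_2 with N^2 v_2 = 0 but N^1 v_2 ≠ 0; then v_{j-1} := N · v_j for j = 2, …, 2.

Pick v_2 = (1, 0, 0)ᵀ.
Then v_1 = N · v_2 = (-6, -3, -9)ᵀ.

Sanity check: (A − (5)·I) v_1 = (0, 0, 0)ᵀ = 0. ✓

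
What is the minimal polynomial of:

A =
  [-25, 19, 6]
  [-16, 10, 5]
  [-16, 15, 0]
x^3 + 15*x^2 + 75*x + 125

The characteristic polynomial is χ_A(x) = (x + 5)^3, so the eigenvalues are known. The minimal polynomial is
  m_A(x) = Π_λ (x − λ)^{k_λ}
where k_λ is the size of the *largest* Jordan block for λ (equivalently, the smallest k with (A − λI)^k v = 0 for every generalised eigenvector v of λ).

  λ = -5: largest Jordan block has size 3, contributing (x + 5)^3

So m_A(x) = (x + 5)^3 = x^3 + 15*x^2 + 75*x + 125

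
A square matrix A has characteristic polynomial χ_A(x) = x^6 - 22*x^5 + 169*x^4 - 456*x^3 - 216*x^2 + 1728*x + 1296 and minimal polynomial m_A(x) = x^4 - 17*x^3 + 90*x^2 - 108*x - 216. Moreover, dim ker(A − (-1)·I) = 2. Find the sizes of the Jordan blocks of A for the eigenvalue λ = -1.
Block sizes for λ = -1: [1, 1]

Step 1 — from the characteristic polynomial, algebraic multiplicity of λ = -1 is 2. From dim ker(A − (-1)·I) = 2, there are exactly 2 Jordan blocks for λ = -1.
Step 2 — from the minimal polynomial, the factor (x + 1) tells us the largest block for λ = -1 has size 1.
Step 3 — with total size 2, 2 blocks, and largest block 1, the block sizes (in nonincreasing order) are [1, 1].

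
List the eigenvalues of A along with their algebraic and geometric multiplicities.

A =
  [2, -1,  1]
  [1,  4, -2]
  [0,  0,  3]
λ = 3: alg = 3, geom = 1

Step 1 — factor the characteristic polynomial to read off the algebraic multiplicities:
  χ_A(x) = (x - 3)^3

Step 2 — compute geometric multiplicities via the rank-nullity identity g(λ) = n − rank(A − λI):
  rank(A − (3)·I) = 2, so dim ker(A − (3)·I) = n − 2 = 1

Summary:
  λ = 3: algebraic multiplicity = 3, geometric multiplicity = 1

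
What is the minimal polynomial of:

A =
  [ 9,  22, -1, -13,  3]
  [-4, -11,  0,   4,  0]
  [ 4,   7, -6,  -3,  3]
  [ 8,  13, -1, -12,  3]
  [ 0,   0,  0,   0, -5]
x^2 + 10*x + 25

The characteristic polynomial is χ_A(x) = (x + 5)^5, so the eigenvalues are known. The minimal polynomial is
  m_A(x) = Π_λ (x − λ)^{k_λ}
where k_λ is the size of the *largest* Jordan block for λ (equivalently, the smallest k with (A − λI)^k v = 0 for every generalised eigenvector v of λ).

  λ = -5: largest Jordan block has size 2, contributing (x + 5)^2

So m_A(x) = (x + 5)^2 = x^2 + 10*x + 25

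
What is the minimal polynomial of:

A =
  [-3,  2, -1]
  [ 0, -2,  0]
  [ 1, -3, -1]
x^3 + 6*x^2 + 12*x + 8

The characteristic polynomial is χ_A(x) = (x + 2)^3, so the eigenvalues are known. The minimal polynomial is
  m_A(x) = Π_λ (x − λ)^{k_λ}
where k_λ is the size of the *largest* Jordan block for λ (equivalently, the smallest k with (A − λI)^k v = 0 for every generalised eigenvector v of λ).

  λ = -2: largest Jordan block has size 3, contributing (x + 2)^3

So m_A(x) = (x + 2)^3 = x^3 + 6*x^2 + 12*x + 8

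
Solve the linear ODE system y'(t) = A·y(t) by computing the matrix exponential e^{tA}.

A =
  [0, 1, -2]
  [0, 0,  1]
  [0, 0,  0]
e^{tA} =
  [1, t, t^2/2 - 2*t]
  [0, 1, t]
  [0, 0, 1]

Strategy: write A = P · J · P⁻¹ where J is a Jordan canonical form, so e^{tA} = P · e^{tJ} · P⁻¹, and e^{tJ} can be computed block-by-block.

A has Jordan form
J =
  [0, 1, 0]
  [0, 0, 1]
  [0, 0, 0]
(up to reordering of blocks).

Per-block formulas:
  For a 3×3 Jordan block J_3(0): exp(t · J_3(0)) = e^(0t)·(I + t·N + (t^2/2)·N^2), where N is the 3×3 nilpotent shift.

After assembling e^{tJ} and conjugating by P, we get:

e^{tA} =
  [1, t, t^2/2 - 2*t]
  [0, 1, t]
  [0, 0, 1]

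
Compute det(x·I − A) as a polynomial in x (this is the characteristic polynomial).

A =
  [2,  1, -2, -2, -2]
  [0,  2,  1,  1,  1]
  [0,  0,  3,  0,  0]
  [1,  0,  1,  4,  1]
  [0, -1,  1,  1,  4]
x^5 - 15*x^4 + 90*x^3 - 270*x^2 + 405*x - 243

Expanding det(x·I − A) (e.g. by cofactor expansion or by noting that A is similar to its Jordan form J, which has the same characteristic polynomial as A) gives
  χ_A(x) = x^5 - 15*x^4 + 90*x^3 - 270*x^2 + 405*x - 243
which factors as (x - 3)^5. The eigenvalues (with algebraic multiplicities) are λ = 3 with multiplicity 5.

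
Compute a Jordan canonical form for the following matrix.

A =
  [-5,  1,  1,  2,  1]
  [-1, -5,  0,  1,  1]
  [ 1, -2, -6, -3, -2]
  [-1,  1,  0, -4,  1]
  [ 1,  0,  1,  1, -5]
J_3(-5) ⊕ J_2(-5)

The characteristic polynomial is
  det(x·I − A) = x^5 + 25*x^4 + 250*x^3 + 1250*x^2 + 3125*x + 3125 = (x + 5)^5

Eigenvalues and multiplicities (the geometric multiplicity of λ is n − rank(A − λI), which equals the number of Jordan blocks for λ):
  λ = -5: algebraic multiplicity = 5, geometric multiplicity = 2

Determining the block sizes for each eigenvalue:
  λ = -5: with am = 5 and gm = 2, the partition is not yet determined (e.g. several partitions of 5 into 2 parts exist). Let N = A − (-5)·I. Computing rank(N^1) = 3, rank(N^2) = 1, rank(N^3) = 0; the number of blocks of size ≥ j is rank(N^{j−1}) − rank(N^j), giving [2, 2, 1]. So we have 1 block(s) of size 3, 1 block(s) of size 2 → block sizes [3, 2]

Assembling the blocks gives a Jordan form
J =
  [-5,  1,  0,  0,  0]
  [ 0, -5,  1,  0,  0]
  [ 0,  0, -5,  0,  0]
  [ 0,  0,  0, -5,  1]
  [ 0,  0,  0,  0, -5]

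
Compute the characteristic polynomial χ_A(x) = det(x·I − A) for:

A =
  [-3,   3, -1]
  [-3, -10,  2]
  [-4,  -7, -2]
x^3 + 15*x^2 + 75*x + 125

Expanding det(x·I − A) (e.g. by cofactor expansion or by noting that A is similar to its Jordan form J, which has the same characteristic polynomial as A) gives
  χ_A(x) = x^3 + 15*x^2 + 75*x + 125
which factors as (x + 5)^3. The eigenvalues (with algebraic multiplicities) are λ = -5 with multiplicity 3.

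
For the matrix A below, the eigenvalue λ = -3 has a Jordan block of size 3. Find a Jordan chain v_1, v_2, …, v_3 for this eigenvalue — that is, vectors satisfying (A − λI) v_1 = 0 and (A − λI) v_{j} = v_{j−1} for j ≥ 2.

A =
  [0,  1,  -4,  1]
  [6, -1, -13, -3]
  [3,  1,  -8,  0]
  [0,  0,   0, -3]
A Jordan chain for λ = -3 of length 3:
v_1 = (3, -9, 0, 0)ᵀ
v_2 = (3, 6, 3, 0)ᵀ
v_3 = (1, 0, 0, 0)ᵀ

Let N = A − (-3)·I. We want v_3 with N^3 v_3 = 0 but N^2 v_3 ≠ 0; then v_{j-1} := N · v_j for j = 3, …, 2.

Pick v_3 = (1, 0, 0, 0)ᵀ.
Then v_2 = N · v_3 = (3, 6, 3, 0)ᵀ.
Then v_1 = N · v_2 = (3, -9, 0, 0)ᵀ.

Sanity check: (A − (-3)·I) v_1 = (0, 0, 0, 0)ᵀ = 0. ✓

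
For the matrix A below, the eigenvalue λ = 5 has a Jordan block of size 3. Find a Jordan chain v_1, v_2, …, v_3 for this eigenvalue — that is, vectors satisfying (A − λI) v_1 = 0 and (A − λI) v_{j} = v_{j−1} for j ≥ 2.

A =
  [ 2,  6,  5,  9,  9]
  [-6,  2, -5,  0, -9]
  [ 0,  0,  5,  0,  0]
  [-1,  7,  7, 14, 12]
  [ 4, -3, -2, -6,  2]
A Jordan chain for λ = 5 of length 3:
v_1 = (0, 3, 0, -1, -1)ᵀ
v_2 = (5, -5, 0, 7, -2)ᵀ
v_3 = (0, 0, 1, 0, 0)ᵀ

Let N = A − (5)·I. We want v_3 with N^3 v_3 = 0 but N^2 v_3 ≠ 0; then v_{j-1} := N · v_j for j = 3, …, 2.

Pick v_3 = (0, 0, 1, 0, 0)ᵀ.
Then v_2 = N · v_3 = (5, -5, 0, 7, -2)ᵀ.
Then v_1 = N · v_2 = (0, 3, 0, -1, -1)ᵀ.

Sanity check: (A − (5)·I) v_1 = (0, 0, 0, 0, 0)ᵀ = 0. ✓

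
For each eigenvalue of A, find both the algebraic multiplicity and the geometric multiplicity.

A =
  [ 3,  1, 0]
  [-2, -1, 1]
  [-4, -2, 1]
λ = 1: alg = 3, geom = 1

Step 1 — factor the characteristic polynomial to read off the algebraic multiplicities:
  χ_A(x) = (x - 1)^3

Step 2 — compute geometric multiplicities via the rank-nullity identity g(λ) = n − rank(A − λI):
  rank(A − (1)·I) = 2, so dim ker(A − (1)·I) = n − 2 = 1

Summary:
  λ = 1: algebraic multiplicity = 3, geometric multiplicity = 1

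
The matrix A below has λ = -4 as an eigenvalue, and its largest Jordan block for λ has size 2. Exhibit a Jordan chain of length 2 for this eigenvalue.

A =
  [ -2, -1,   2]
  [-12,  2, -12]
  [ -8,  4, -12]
A Jordan chain for λ = -4 of length 2:
v_1 = (2, -12, -8)ᵀ
v_2 = (1, 0, 0)ᵀ

Let N = A − (-4)·I. We want v_2 with N^2 v_2 = 0 but N^1 v_2 ≠ 0; then v_{j-1} := N · v_j for j = 2, …, 2.

Pick v_2 = (1, 0, 0)ᵀ.
Then v_1 = N · v_2 = (2, -12, -8)ᵀ.

Sanity check: (A − (-4)·I) v_1 = (0, 0, 0)ᵀ = 0. ✓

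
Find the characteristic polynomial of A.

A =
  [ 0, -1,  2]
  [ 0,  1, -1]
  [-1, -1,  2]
x^3 - 3*x^2 + 3*x - 1

Expanding det(x·I − A) (e.g. by cofactor expansion or by noting that A is similar to its Jordan form J, which has the same characteristic polynomial as A) gives
  χ_A(x) = x^3 - 3*x^2 + 3*x - 1
which factors as (x - 1)^3. The eigenvalues (with algebraic multiplicities) are λ = 1 with multiplicity 3.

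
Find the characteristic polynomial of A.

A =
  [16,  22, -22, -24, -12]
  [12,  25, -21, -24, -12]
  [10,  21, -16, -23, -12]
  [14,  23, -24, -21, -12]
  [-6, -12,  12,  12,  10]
x^5 - 14*x^4 + 64*x^3 - 64*x^2 - 256*x + 512

Expanding det(x·I − A) (e.g. by cofactor expansion or by noting that A is similar to its Jordan form J, which has the same characteristic polynomial as A) gives
  χ_A(x) = x^5 - 14*x^4 + 64*x^3 - 64*x^2 - 256*x + 512
which factors as (x - 4)^4*(x + 2). The eigenvalues (with algebraic multiplicities) are λ = -2 with multiplicity 1, λ = 4 with multiplicity 4.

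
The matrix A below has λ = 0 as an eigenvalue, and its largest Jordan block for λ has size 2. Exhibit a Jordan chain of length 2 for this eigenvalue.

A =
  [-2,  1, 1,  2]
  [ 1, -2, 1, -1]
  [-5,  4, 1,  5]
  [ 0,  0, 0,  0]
A Jordan chain for λ = 0 of length 2:
v_1 = (-1, -1, -1, 0)ᵀ
v_2 = (1, 1, 0, 0)ᵀ

Let N = A − (0)·I. We want v_2 with N^2 v_2 = 0 but N^1 v_2 ≠ 0; then v_{j-1} := N · v_j for j = 2, …, 2.

Pick v_2 = (1, 1, 0, 0)ᵀ.
Then v_1 = N · v_2 = (-1, -1, -1, 0)ᵀ.

Sanity check: (A − (0)·I) v_1 = (0, 0, 0, 0)ᵀ = 0. ✓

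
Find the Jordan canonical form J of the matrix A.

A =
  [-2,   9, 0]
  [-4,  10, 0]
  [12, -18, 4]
J_2(4) ⊕ J_1(4)

The characteristic polynomial is
  det(x·I − A) = x^3 - 12*x^2 + 48*x - 64 = (x - 4)^3

Eigenvalues and multiplicities (the geometric multiplicity of λ is n − rank(A − λI), which equals the number of Jordan blocks for λ):
  λ = 4: algebraic multiplicity = 3, geometric multiplicity = 2

Determining the block sizes for each eigenvalue:
  λ = 4: 2 blocks summing to 3 forces exactly one block of size 2 and the rest size 1 → block sizes [2, 1]

Assembling the blocks gives a Jordan form
J =
  [4, 1, 0]
  [0, 4, 0]
  [0, 0, 4]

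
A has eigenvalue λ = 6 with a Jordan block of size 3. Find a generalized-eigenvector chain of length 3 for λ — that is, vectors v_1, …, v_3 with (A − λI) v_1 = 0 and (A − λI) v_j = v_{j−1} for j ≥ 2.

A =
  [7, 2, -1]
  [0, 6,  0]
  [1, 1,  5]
A Jordan chain for λ = 6 of length 3:
v_1 = (1, 0, 1)ᵀ
v_2 = (2, 0, 1)ᵀ
v_3 = (0, 1, 0)ᵀ

Let N = A − (6)·I. We want v_3 with N^3 v_3 = 0 but N^2 v_3 ≠ 0; then v_{j-1} := N · v_j for j = 3, …, 2.

Pick v_3 = (0, 1, 0)ᵀ.
Then v_2 = N · v_3 = (2, 0, 1)ᵀ.
Then v_1 = N · v_2 = (1, 0, 1)ᵀ.

Sanity check: (A − (6)·I) v_1 = (0, 0, 0)ᵀ = 0. ✓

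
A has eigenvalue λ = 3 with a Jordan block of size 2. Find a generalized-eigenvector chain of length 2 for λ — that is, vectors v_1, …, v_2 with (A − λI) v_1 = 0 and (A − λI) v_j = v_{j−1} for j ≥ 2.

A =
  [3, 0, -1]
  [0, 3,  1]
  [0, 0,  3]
A Jordan chain for λ = 3 of length 2:
v_1 = (-1, 1, 0)ᵀ
v_2 = (0, 0, 1)ᵀ

Let N = A − (3)·I. We want v_2 with N^2 v_2 = 0 but N^1 v_2 ≠ 0; then v_{j-1} := N · v_j for j = 2, …, 2.

Pick v_2 = (0, 0, 1)ᵀ.
Then v_1 = N · v_2 = (-1, 1, 0)ᵀ.

Sanity check: (A − (3)·I) v_1 = (0, 0, 0)ᵀ = 0. ✓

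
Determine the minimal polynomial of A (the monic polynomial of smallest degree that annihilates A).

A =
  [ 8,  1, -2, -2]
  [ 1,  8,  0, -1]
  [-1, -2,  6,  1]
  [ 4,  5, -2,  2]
x^3 - 18*x^2 + 108*x - 216

The characteristic polynomial is χ_A(x) = (x - 6)^4, so the eigenvalues are known. The minimal polynomial is
  m_A(x) = Π_λ (x − λ)^{k_λ}
where k_λ is the size of the *largest* Jordan block for λ (equivalently, the smallest k with (A − λI)^k v = 0 for every generalised eigenvector v of λ).

  λ = 6: largest Jordan block has size 3, contributing (x − 6)^3

So m_A(x) = (x - 6)^3 = x^3 - 18*x^2 + 108*x - 216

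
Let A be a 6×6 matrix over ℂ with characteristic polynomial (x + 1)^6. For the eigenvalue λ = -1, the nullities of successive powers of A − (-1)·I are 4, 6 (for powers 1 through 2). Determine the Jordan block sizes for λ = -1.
Block sizes for λ = -1: [2, 2, 1, 1]

From the dimensions of kernels of powers, the number of Jordan blocks of size at least j is d_j − d_{j−1} where d_j = dim ker(N^j) (with d_0 = 0). Computing the differences gives [4, 2].
The number of blocks of size exactly k is (#blocks of size ≥ k) − (#blocks of size ≥ k + 1), so the partition is: 2 block(s) of size 1, 2 block(s) of size 2.
In nonincreasing order the block sizes are [2, 2, 1, 1].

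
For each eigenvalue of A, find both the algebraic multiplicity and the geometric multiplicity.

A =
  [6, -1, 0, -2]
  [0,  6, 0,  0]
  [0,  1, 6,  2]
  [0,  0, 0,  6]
λ = 6: alg = 4, geom = 3

Step 1 — factor the characteristic polynomial to read off the algebraic multiplicities:
  χ_A(x) = (x - 6)^4

Step 2 — compute geometric multiplicities via the rank-nullity identity g(λ) = n − rank(A − λI):
  rank(A − (6)·I) = 1, so dim ker(A − (6)·I) = n − 1 = 3

Summary:
  λ = 6: algebraic multiplicity = 4, geometric multiplicity = 3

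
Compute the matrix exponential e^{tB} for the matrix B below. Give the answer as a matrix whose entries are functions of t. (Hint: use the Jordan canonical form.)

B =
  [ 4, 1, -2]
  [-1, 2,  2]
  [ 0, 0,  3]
e^{tB} =
  [t*exp(3*t) + exp(3*t), t*exp(3*t), -2*t*exp(3*t)]
  [-t*exp(3*t), -t*exp(3*t) + exp(3*t), 2*t*exp(3*t)]
  [0, 0, exp(3*t)]

Strategy: write B = P · J · P⁻¹ where J is a Jordan canonical form, so e^{tB} = P · e^{tJ} · P⁻¹, and e^{tJ} can be computed block-by-block.

B has Jordan form
J =
  [3, 1, 0]
  [0, 3, 0]
  [0, 0, 3]
(up to reordering of blocks).

Per-block formulas:
  For a 1×1 block at λ = 3: exp(t · [3]) = [e^(3t)].
  For a 2×2 Jordan block J_2(3): exp(t · J_2(3)) = e^(3t)·(I + t·N), where N is the 2×2 nilpotent shift.

After assembling e^{tJ} and conjugating by P, we get:

e^{tB} =
  [t*exp(3*t) + exp(3*t), t*exp(3*t), -2*t*exp(3*t)]
  [-t*exp(3*t), -t*exp(3*t) + exp(3*t), 2*t*exp(3*t)]
  [0, 0, exp(3*t)]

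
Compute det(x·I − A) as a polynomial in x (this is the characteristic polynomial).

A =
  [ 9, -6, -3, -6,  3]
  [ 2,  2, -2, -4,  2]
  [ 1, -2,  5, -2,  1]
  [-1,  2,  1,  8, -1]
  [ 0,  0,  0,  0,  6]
x^5 - 30*x^4 + 360*x^3 - 2160*x^2 + 6480*x - 7776

Expanding det(x·I − A) (e.g. by cofactor expansion or by noting that A is similar to its Jordan form J, which has the same characteristic polynomial as A) gives
  χ_A(x) = x^5 - 30*x^4 + 360*x^3 - 2160*x^2 + 6480*x - 7776
which factors as (x - 6)^5. The eigenvalues (with algebraic multiplicities) are λ = 6 with multiplicity 5.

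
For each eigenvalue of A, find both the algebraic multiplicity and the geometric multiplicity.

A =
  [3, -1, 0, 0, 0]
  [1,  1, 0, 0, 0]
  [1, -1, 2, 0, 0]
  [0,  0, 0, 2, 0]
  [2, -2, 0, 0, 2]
λ = 2: alg = 5, geom = 4

Step 1 — factor the characteristic polynomial to read off the algebraic multiplicities:
  χ_A(x) = (x - 2)^5

Step 2 — compute geometric multiplicities via the rank-nullity identity g(λ) = n − rank(A − λI):
  rank(A − (2)·I) = 1, so dim ker(A − (2)·I) = n − 1 = 4

Summary:
  λ = 2: algebraic multiplicity = 5, geometric multiplicity = 4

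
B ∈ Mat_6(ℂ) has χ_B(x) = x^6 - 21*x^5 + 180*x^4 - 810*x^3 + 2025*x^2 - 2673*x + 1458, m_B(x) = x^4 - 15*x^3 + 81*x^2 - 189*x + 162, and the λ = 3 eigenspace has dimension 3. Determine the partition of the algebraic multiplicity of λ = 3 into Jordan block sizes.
Block sizes for λ = 3: [3, 1, 1]

Step 1 — from the characteristic polynomial, algebraic multiplicity of λ = 3 is 5. From dim ker(B − (3)·I) = 3, there are exactly 3 Jordan blocks for λ = 3.
Step 2 — from the minimal polynomial, the factor (x − 3)^3 tells us the largest block for λ = 3 has size 3.
Step 3 — with total size 5, 3 blocks, and largest block 3, the block sizes (in nonincreasing order) are [3, 1, 1].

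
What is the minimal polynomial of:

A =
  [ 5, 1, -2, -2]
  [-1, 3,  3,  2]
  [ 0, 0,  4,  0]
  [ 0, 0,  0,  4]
x^3 - 12*x^2 + 48*x - 64

The characteristic polynomial is χ_A(x) = (x - 4)^4, so the eigenvalues are known. The minimal polynomial is
  m_A(x) = Π_λ (x − λ)^{k_λ}
where k_λ is the size of the *largest* Jordan block for λ (equivalently, the smallest k with (A − λI)^k v = 0 for every generalised eigenvector v of λ).

  λ = 4: largest Jordan block has size 3, contributing (x − 4)^3

So m_A(x) = (x - 4)^3 = x^3 - 12*x^2 + 48*x - 64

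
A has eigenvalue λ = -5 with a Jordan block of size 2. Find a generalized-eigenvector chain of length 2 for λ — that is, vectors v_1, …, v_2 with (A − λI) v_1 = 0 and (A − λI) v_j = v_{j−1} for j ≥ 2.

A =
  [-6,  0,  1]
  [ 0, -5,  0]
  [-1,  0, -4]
A Jordan chain for λ = -5 of length 2:
v_1 = (-1, 0, -1)ᵀ
v_2 = (1, 0, 0)ᵀ

Let N = A − (-5)·I. We want v_2 with N^2 v_2 = 0 but N^1 v_2 ≠ 0; then v_{j-1} := N · v_j for j = 2, …, 2.

Pick v_2 = (1, 0, 0)ᵀ.
Then v_1 = N · v_2 = (-1, 0, -1)ᵀ.

Sanity check: (A − (-5)·I) v_1 = (0, 0, 0)ᵀ = 0. ✓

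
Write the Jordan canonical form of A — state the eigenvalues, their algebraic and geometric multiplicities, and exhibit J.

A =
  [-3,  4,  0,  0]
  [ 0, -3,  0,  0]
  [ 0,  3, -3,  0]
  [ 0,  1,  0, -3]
J_2(-3) ⊕ J_1(-3) ⊕ J_1(-3)

The characteristic polynomial is
  det(x·I − A) = x^4 + 12*x^3 + 54*x^2 + 108*x + 81 = (x + 3)^4

Eigenvalues and multiplicities (the geometric multiplicity of λ is n − rank(A − λI), which equals the number of Jordan blocks for λ):
  λ = -3: algebraic multiplicity = 4, geometric multiplicity = 3

Determining the block sizes for each eigenvalue:
  λ = -3: 3 blocks summing to 4 forces exactly one block of size 2 and the rest size 1 → block sizes [2, 1, 1]

Assembling the blocks gives a Jordan form
J =
  [-3,  1,  0,  0]
  [ 0, -3,  0,  0]
  [ 0,  0, -3,  0]
  [ 0,  0,  0, -3]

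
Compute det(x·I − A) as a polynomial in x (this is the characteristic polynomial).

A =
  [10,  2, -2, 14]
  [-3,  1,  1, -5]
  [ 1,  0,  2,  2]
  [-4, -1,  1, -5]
x^4 - 8*x^3 + 24*x^2 - 32*x + 16

Expanding det(x·I − A) (e.g. by cofactor expansion or by noting that A is similar to its Jordan form J, which has the same characteristic polynomial as A) gives
  χ_A(x) = x^4 - 8*x^3 + 24*x^2 - 32*x + 16
which factors as (x - 2)^4. The eigenvalues (with algebraic multiplicities) are λ = 2 with multiplicity 4.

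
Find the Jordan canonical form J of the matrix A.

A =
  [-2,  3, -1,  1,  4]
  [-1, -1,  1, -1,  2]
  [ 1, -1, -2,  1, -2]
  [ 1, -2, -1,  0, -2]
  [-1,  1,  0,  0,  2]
J_2(-1) ⊕ J_1(-1) ⊕ J_2(0)

The characteristic polynomial is
  det(x·I − A) = x^5 + 3*x^4 + 3*x^3 + x^2 = x^2*(x + 1)^3

Eigenvalues and multiplicities (the geometric multiplicity of λ is n − rank(A − λI), which equals the number of Jordan blocks for λ):
  λ = -1: algebraic multiplicity = 3, geometric multiplicity = 2
  λ = 0: algebraic multiplicity = 2, geometric multiplicity = 1

Determining the block sizes for each eigenvalue:
  λ = -1: 2 blocks summing to 3 forces exactly one block of size 2 and the rest size 1 → block sizes [2, 1]
  λ = 0: one block (gm = 1), so the single block has size am = 2 → block sizes [2]

Assembling the blocks gives a Jordan form
J =
  [-1,  1,  0, 0, 0]
  [ 0, -1,  0, 0, 0]
  [ 0,  0, -1, 0, 0]
  [ 0,  0,  0, 0, 1]
  [ 0,  0,  0, 0, 0]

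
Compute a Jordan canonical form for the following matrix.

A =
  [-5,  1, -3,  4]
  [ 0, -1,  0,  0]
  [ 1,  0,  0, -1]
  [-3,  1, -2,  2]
J_3(-1) ⊕ J_1(-1)

The characteristic polynomial is
  det(x·I − A) = x^4 + 4*x^3 + 6*x^2 + 4*x + 1 = (x + 1)^4

Eigenvalues and multiplicities (the geometric multiplicity of λ is n − rank(A − λI), which equals the number of Jordan blocks for λ):
  λ = -1: algebraic multiplicity = 4, geometric multiplicity = 2

Determining the block sizes for each eigenvalue:
  λ = -1: with am = 4 and gm = 2, the partition is not yet determined (e.g. several partitions of 4 into 2 parts exist). Let N = A − (-1)·I. Computing rank(N^1) = 2, rank(N^2) = 1, rank(N^3) = 0; the number of blocks of size ≥ j is rank(N^{j−1}) − rank(N^j), giving [2, 1, 1]. So we have 1 block(s) of size 3, 1 block(s) of size 1 → block sizes [3, 1]

Assembling the blocks gives a Jordan form
J =
  [-1,  1,  0,  0]
  [ 0, -1,  1,  0]
  [ 0,  0, -1,  0]
  [ 0,  0,  0, -1]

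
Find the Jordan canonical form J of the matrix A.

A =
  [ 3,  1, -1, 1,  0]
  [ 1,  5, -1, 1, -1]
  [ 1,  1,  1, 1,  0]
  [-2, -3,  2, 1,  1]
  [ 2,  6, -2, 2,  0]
J_3(2) ⊕ J_2(2)

The characteristic polynomial is
  det(x·I − A) = x^5 - 10*x^4 + 40*x^3 - 80*x^2 + 80*x - 32 = (x - 2)^5

Eigenvalues and multiplicities (the geometric multiplicity of λ is n − rank(A − λI), which equals the number of Jordan blocks for λ):
  λ = 2: algebraic multiplicity = 5, geometric multiplicity = 2

Determining the block sizes for each eigenvalue:
  λ = 2: with am = 5 and gm = 2, the partition is not yet determined (e.g. several partitions of 5 into 2 parts exist). Let N = A − (2)·I. Computing rank(N^1) = 3, rank(N^2) = 1, rank(N^3) = 0; the number of blocks of size ≥ j is rank(N^{j−1}) − rank(N^j), giving [2, 2, 1]. So we have 1 block(s) of size 3, 1 block(s) of size 2 → block sizes [3, 2]

Assembling the blocks gives a Jordan form
J =
  [2, 1, 0, 0, 0]
  [0, 2, 1, 0, 0]
  [0, 0, 2, 0, 0]
  [0, 0, 0, 2, 1]
  [0, 0, 0, 0, 2]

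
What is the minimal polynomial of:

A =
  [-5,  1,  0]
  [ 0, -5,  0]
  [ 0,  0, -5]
x^2 + 10*x + 25

The characteristic polynomial is χ_A(x) = (x + 5)^3, so the eigenvalues are known. The minimal polynomial is
  m_A(x) = Π_λ (x − λ)^{k_λ}
where k_λ is the size of the *largest* Jordan block for λ (equivalently, the smallest k with (A − λI)^k v = 0 for every generalised eigenvector v of λ).

  λ = -5: largest Jordan block has size 2, contributing (x + 5)^2

So m_A(x) = (x + 5)^2 = x^2 + 10*x + 25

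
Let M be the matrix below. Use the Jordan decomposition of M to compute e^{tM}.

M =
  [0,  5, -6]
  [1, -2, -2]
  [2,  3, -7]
e^{tM} =
  [t^2*exp(-3*t) + 3*t*exp(-3*t) + exp(-3*t), t^2*exp(-3*t) + 5*t*exp(-3*t), -2*t^2*exp(-3*t) - 6*t*exp(-3*t)]
  [t*exp(-3*t), t*exp(-3*t) + exp(-3*t), -2*t*exp(-3*t)]
  [t^2*exp(-3*t)/2 + 2*t*exp(-3*t), t^2*exp(-3*t)/2 + 3*t*exp(-3*t), -t^2*exp(-3*t) - 4*t*exp(-3*t) + exp(-3*t)]

Strategy: write M = P · J · P⁻¹ where J is a Jordan canonical form, so e^{tM} = P · e^{tJ} · P⁻¹, and e^{tJ} can be computed block-by-block.

M has Jordan form
J =
  [-3,  1,  0]
  [ 0, -3,  1]
  [ 0,  0, -3]
(up to reordering of blocks).

Per-block formulas:
  For a 3×3 Jordan block J_3(-3): exp(t · J_3(-3)) = e^(-3t)·(I + t·N + (t^2/2)·N^2), where N is the 3×3 nilpotent shift.

After assembling e^{tJ} and conjugating by P, we get:

e^{tM} =
  [t^2*exp(-3*t) + 3*t*exp(-3*t) + exp(-3*t), t^2*exp(-3*t) + 5*t*exp(-3*t), -2*t^2*exp(-3*t) - 6*t*exp(-3*t)]
  [t*exp(-3*t), t*exp(-3*t) + exp(-3*t), -2*t*exp(-3*t)]
  [t^2*exp(-3*t)/2 + 2*t*exp(-3*t), t^2*exp(-3*t)/2 + 3*t*exp(-3*t), -t^2*exp(-3*t) - 4*t*exp(-3*t) + exp(-3*t)]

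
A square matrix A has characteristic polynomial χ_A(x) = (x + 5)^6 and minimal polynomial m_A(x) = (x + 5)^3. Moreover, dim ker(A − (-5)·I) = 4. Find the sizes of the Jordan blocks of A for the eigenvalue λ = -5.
Block sizes for λ = -5: [3, 1, 1, 1]

Step 1 — from the characteristic polynomial, algebraic multiplicity of λ = -5 is 6. From dim ker(A − (-5)·I) = 4, there are exactly 4 Jordan blocks for λ = -5.
Step 2 — from the minimal polynomial, the factor (x + 5)^3 tells us the largest block for λ = -5 has size 3.
Step 3 — with total size 6, 4 blocks, and largest block 3, the block sizes (in nonincreasing order) are [3, 1, 1, 1].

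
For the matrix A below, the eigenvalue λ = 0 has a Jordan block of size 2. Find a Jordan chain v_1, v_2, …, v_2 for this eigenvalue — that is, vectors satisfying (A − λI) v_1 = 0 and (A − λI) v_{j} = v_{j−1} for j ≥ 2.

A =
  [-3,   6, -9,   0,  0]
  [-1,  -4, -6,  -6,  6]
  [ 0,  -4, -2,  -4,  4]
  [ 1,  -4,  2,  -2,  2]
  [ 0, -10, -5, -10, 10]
A Jordan chain for λ = 0 of length 2:
v_1 = (0, -6, -4, -2, -10)ᵀ
v_2 = (2, 1, 0, 0, 0)ᵀ

Let N = A − (0)·I. We want v_2 with N^2 v_2 = 0 but N^1 v_2 ≠ 0; then v_{j-1} := N · v_j for j = 2, …, 2.

Pick v_2 = (2, 1, 0, 0, 0)ᵀ.
Then v_1 = N · v_2 = (0, -6, -4, -2, -10)ᵀ.

Sanity check: (A − (0)·I) v_1 = (0, 0, 0, 0, 0)ᵀ = 0. ✓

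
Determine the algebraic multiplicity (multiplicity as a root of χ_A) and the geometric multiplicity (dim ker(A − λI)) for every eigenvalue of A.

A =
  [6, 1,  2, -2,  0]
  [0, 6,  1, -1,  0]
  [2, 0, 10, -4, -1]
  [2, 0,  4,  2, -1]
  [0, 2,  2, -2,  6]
λ = 6: alg = 5, geom = 2

Step 1 — factor the characteristic polynomial to read off the algebraic multiplicities:
  χ_A(x) = (x - 6)^5

Step 2 — compute geometric multiplicities via the rank-nullity identity g(λ) = n − rank(A − λI):
  rank(A − (6)·I) = 3, so dim ker(A − (6)·I) = n − 3 = 2

Summary:
  λ = 6: algebraic multiplicity = 5, geometric multiplicity = 2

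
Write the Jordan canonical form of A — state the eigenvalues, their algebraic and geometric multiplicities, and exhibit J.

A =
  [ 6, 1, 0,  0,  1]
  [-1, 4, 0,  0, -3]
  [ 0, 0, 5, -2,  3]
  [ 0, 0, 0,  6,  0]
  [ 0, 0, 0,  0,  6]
J_2(5) ⊕ J_1(5) ⊕ J_1(6) ⊕ J_1(6)

The characteristic polynomial is
  det(x·I − A) = x^5 - 27*x^4 + 291*x^3 - 1565*x^2 + 4200*x - 4500 = (x - 6)^2*(x - 5)^3

Eigenvalues and multiplicities (the geometric multiplicity of λ is n − rank(A − λI), which equals the number of Jordan blocks for λ):
  λ = 5: algebraic multiplicity = 3, geometric multiplicity = 2
  λ = 6: algebraic multiplicity = 2, geometric multiplicity = 2

Determining the block sizes for each eigenvalue:
  λ = 5: 2 blocks summing to 3 forces exactly one block of size 2 and the rest size 1 → block sizes [2, 1]
  λ = 6: gm = am = 2, so every block has size 1 → block sizes [1, 1]

Assembling the blocks gives a Jordan form
J =
  [5, 1, 0, 0, 0]
  [0, 5, 0, 0, 0]
  [0, 0, 5, 0, 0]
  [0, 0, 0, 6, 0]
  [0, 0, 0, 0, 6]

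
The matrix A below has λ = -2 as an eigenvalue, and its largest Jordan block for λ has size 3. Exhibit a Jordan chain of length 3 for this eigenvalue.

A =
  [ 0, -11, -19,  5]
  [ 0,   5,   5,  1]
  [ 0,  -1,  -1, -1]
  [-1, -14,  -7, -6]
A Jordan chain for λ = -2 of length 3:
v_1 = (-1, -1, 1, 2)ᵀ
v_2 = (2, 0, 0, -1)ᵀ
v_3 = (1, 0, 0, 0)ᵀ

Let N = A − (-2)·I. We want v_3 with N^3 v_3 = 0 but N^2 v_3 ≠ 0; then v_{j-1} := N · v_j for j = 3, …, 2.

Pick v_3 = (1, 0, 0, 0)ᵀ.
Then v_2 = N · v_3 = (2, 0, 0, -1)ᵀ.
Then v_1 = N · v_2 = (-1, -1, 1, 2)ᵀ.

Sanity check: (A − (-2)·I) v_1 = (0, 0, 0, 0)ᵀ = 0. ✓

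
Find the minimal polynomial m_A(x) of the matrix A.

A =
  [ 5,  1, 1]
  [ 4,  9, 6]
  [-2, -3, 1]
x^3 - 15*x^2 + 75*x - 125

The characteristic polynomial is χ_A(x) = (x - 5)^3, so the eigenvalues are known. The minimal polynomial is
  m_A(x) = Π_λ (x − λ)^{k_λ}
where k_λ is the size of the *largest* Jordan block for λ (equivalently, the smallest k with (A − λI)^k v = 0 for every generalised eigenvector v of λ).

  λ = 5: largest Jordan block has size 3, contributing (x − 5)^3

So m_A(x) = (x - 5)^3 = x^3 - 15*x^2 + 75*x - 125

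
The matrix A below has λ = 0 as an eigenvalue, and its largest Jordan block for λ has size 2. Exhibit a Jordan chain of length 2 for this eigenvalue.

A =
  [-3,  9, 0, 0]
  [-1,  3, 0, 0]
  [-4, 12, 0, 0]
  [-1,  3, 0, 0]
A Jordan chain for λ = 0 of length 2:
v_1 = (-3, -1, -4, -1)ᵀ
v_2 = (1, 0, 0, 0)ᵀ

Let N = A − (0)·I. We want v_2 with N^2 v_2 = 0 but N^1 v_2 ≠ 0; then v_{j-1} := N · v_j for j = 2, …, 2.

Pick v_2 = (1, 0, 0, 0)ᵀ.
Then v_1 = N · v_2 = (-3, -1, -4, -1)ᵀ.

Sanity check: (A − (0)·I) v_1 = (0, 0, 0, 0)ᵀ = 0. ✓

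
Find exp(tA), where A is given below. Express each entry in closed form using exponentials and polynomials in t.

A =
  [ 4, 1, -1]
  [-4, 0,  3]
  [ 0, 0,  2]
e^{tA} =
  [2*t*exp(2*t) + exp(2*t), t*exp(2*t), t^2*exp(2*t)/2 - t*exp(2*t)]
  [-4*t*exp(2*t), -2*t*exp(2*t) + exp(2*t), -t^2*exp(2*t) + 3*t*exp(2*t)]
  [0, 0, exp(2*t)]

Strategy: write A = P · J · P⁻¹ where J is a Jordan canonical form, so e^{tA} = P · e^{tJ} · P⁻¹, and e^{tJ} can be computed block-by-block.

A has Jordan form
J =
  [2, 1, 0]
  [0, 2, 1]
  [0, 0, 2]
(up to reordering of blocks).

Per-block formulas:
  For a 3×3 Jordan block J_3(2): exp(t · J_3(2)) = e^(2t)·(I + t·N + (t^2/2)·N^2), where N is the 3×3 nilpotent shift.

After assembling e^{tJ} and conjugating by P, we get:

e^{tA} =
  [2*t*exp(2*t) + exp(2*t), t*exp(2*t), t^2*exp(2*t)/2 - t*exp(2*t)]
  [-4*t*exp(2*t), -2*t*exp(2*t) + exp(2*t), -t^2*exp(2*t) + 3*t*exp(2*t)]
  [0, 0, exp(2*t)]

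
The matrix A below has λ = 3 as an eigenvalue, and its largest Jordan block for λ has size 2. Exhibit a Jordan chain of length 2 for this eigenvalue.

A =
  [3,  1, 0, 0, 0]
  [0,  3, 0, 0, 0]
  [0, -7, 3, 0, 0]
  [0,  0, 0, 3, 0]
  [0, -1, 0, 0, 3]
A Jordan chain for λ = 3 of length 2:
v_1 = (1, 0, -7, 0, -1)ᵀ
v_2 = (0, 1, 0, 0, 0)ᵀ

Let N = A − (3)·I. We want v_2 with N^2 v_2 = 0 but N^1 v_2 ≠ 0; then v_{j-1} := N · v_j for j = 2, …, 2.

Pick v_2 = (0, 1, 0, 0, 0)ᵀ.
Then v_1 = N · v_2 = (1, 0, -7, 0, -1)ᵀ.

Sanity check: (A − (3)·I) v_1 = (0, 0, 0, 0, 0)ᵀ = 0. ✓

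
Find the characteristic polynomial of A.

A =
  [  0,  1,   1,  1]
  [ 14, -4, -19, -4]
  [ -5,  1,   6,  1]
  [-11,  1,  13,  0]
x^4 - 2*x^3 - 12*x^2 - 14*x - 5

Expanding det(x·I − A) (e.g. by cofactor expansion or by noting that A is similar to its Jordan form J, which has the same characteristic polynomial as A) gives
  χ_A(x) = x^4 - 2*x^3 - 12*x^2 - 14*x - 5
which factors as (x - 5)*(x + 1)^3. The eigenvalues (with algebraic multiplicities) are λ = -1 with multiplicity 3, λ = 5 with multiplicity 1.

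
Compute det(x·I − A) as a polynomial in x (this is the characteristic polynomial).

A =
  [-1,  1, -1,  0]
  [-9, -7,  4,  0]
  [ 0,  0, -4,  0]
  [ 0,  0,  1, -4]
x^4 + 16*x^3 + 96*x^2 + 256*x + 256

Expanding det(x·I − A) (e.g. by cofactor expansion or by noting that A is similar to its Jordan form J, which has the same characteristic polynomial as A) gives
  χ_A(x) = x^4 + 16*x^3 + 96*x^2 + 256*x + 256
which factors as (x + 4)^4. The eigenvalues (with algebraic multiplicities) are λ = -4 with multiplicity 4.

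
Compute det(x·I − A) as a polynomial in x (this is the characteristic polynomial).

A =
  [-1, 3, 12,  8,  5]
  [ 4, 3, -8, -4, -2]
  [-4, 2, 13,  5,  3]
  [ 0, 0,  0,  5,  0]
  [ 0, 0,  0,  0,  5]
x^5 - 25*x^4 + 250*x^3 - 1250*x^2 + 3125*x - 3125

Expanding det(x·I − A) (e.g. by cofactor expansion or by noting that A is similar to its Jordan form J, which has the same characteristic polynomial as A) gives
  χ_A(x) = x^5 - 25*x^4 + 250*x^3 - 1250*x^2 + 3125*x - 3125
which factors as (x - 5)^5. The eigenvalues (with algebraic multiplicities) are λ = 5 with multiplicity 5.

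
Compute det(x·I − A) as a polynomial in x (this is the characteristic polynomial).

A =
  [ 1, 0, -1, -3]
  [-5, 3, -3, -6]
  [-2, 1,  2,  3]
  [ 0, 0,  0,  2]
x^4 - 8*x^3 + 24*x^2 - 32*x + 16

Expanding det(x·I − A) (e.g. by cofactor expansion or by noting that A is similar to its Jordan form J, which has the same characteristic polynomial as A) gives
  χ_A(x) = x^4 - 8*x^3 + 24*x^2 - 32*x + 16
which factors as (x - 2)^4. The eigenvalues (with algebraic multiplicities) are λ = 2 with multiplicity 4.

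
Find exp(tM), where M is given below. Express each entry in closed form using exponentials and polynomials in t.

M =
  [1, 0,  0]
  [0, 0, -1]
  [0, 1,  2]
e^{tM} =
  [exp(t), 0, 0]
  [0, -t*exp(t) + exp(t), -t*exp(t)]
  [0, t*exp(t), t*exp(t) + exp(t)]

Strategy: write M = P · J · P⁻¹ where J is a Jordan canonical form, so e^{tM} = P · e^{tJ} · P⁻¹, and e^{tJ} can be computed block-by-block.

M has Jordan form
J =
  [1, 1, 0]
  [0, 1, 0]
  [0, 0, 1]
(up to reordering of blocks).

Per-block formulas:
  For a 2×2 Jordan block J_2(1): exp(t · J_2(1)) = e^(1t)·(I + t·N), where N is the 2×2 nilpotent shift.
  For a 1×1 block at λ = 1: exp(t · [1]) = [e^(1t)].

After assembling e^{tJ} and conjugating by P, we get:

e^{tM} =
  [exp(t), 0, 0]
  [0, -t*exp(t) + exp(t), -t*exp(t)]
  [0, t*exp(t), t*exp(t) + exp(t)]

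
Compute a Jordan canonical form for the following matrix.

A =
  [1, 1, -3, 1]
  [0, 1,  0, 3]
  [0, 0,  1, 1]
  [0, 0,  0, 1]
J_2(1) ⊕ J_2(1)

The characteristic polynomial is
  det(x·I − A) = x^4 - 4*x^3 + 6*x^2 - 4*x + 1 = (x - 1)^4

Eigenvalues and multiplicities (the geometric multiplicity of λ is n − rank(A − λI), which equals the number of Jordan blocks for λ):
  λ = 1: algebraic multiplicity = 4, geometric multiplicity = 2

Determining the block sizes for each eigenvalue:
  λ = 1: with am = 4 and gm = 2, the partition is not yet determined (e.g. several partitions of 4 into 2 parts exist). Let N = A − (1)·I. Computing rank(N^1) = 2, rank(N^2) = 0; the number of blocks of size ≥ j is rank(N^{j−1}) − rank(N^j), giving [2, 2]. So we have 2 block(s) of size 2 → block sizes [2, 2]

Assembling the blocks gives a Jordan form
J =
  [1, 1, 0, 0]
  [0, 1, 0, 0]
  [0, 0, 1, 1]
  [0, 0, 0, 1]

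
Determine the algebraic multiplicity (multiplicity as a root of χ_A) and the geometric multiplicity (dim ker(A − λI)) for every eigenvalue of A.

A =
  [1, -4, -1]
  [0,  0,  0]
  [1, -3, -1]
λ = 0: alg = 3, geom = 1

Step 1 — factor the characteristic polynomial to read off the algebraic multiplicities:
  χ_A(x) = x^3

Step 2 — compute geometric multiplicities via the rank-nullity identity g(λ) = n − rank(A − λI):
  rank(A − (0)·I) = 2, so dim ker(A − (0)·I) = n − 2 = 1

Summary:
  λ = 0: algebraic multiplicity = 3, geometric multiplicity = 1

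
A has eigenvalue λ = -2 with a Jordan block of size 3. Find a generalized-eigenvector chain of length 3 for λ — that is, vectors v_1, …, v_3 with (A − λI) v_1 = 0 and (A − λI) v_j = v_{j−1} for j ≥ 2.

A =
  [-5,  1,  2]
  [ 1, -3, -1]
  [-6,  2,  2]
A Jordan chain for λ = -2 of length 3:
v_1 = (-2, 2, -4)ᵀ
v_2 = (-3, 1, -6)ᵀ
v_3 = (1, 0, 0)ᵀ

Let N = A − (-2)·I. We want v_3 with N^3 v_3 = 0 but N^2 v_3 ≠ 0; then v_{j-1} := N · v_j for j = 3, …, 2.

Pick v_3 = (1, 0, 0)ᵀ.
Then v_2 = N · v_3 = (-3, 1, -6)ᵀ.
Then v_1 = N · v_2 = (-2, 2, -4)ᵀ.

Sanity check: (A − (-2)·I) v_1 = (0, 0, 0)ᵀ = 0. ✓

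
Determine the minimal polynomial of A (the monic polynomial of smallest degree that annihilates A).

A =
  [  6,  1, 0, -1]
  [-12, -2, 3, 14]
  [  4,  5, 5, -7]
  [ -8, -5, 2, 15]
x^3 - 18*x^2 + 108*x - 216

The characteristic polynomial is χ_A(x) = (x - 6)^4, so the eigenvalues are known. The minimal polynomial is
  m_A(x) = Π_λ (x − λ)^{k_λ}
where k_λ is the size of the *largest* Jordan block for λ (equivalently, the smallest k with (A − λI)^k v = 0 for every generalised eigenvector v of λ).

  λ = 6: largest Jordan block has size 3, contributing (x − 6)^3

So m_A(x) = (x - 6)^3 = x^3 - 18*x^2 + 108*x - 216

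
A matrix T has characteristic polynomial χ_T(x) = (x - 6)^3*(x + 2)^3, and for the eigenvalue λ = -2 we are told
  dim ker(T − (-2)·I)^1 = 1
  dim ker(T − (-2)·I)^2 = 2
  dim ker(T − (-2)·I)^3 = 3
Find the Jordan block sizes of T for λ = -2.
Block sizes for λ = -2: [3]

From the dimensions of kernels of powers, the number of Jordan blocks of size at least j is d_j − d_{j−1} where d_j = dim ker(N^j) (with d_0 = 0). Computing the differences gives [1, 1, 1].
The number of blocks of size exactly k is (#blocks of size ≥ k) − (#blocks of size ≥ k + 1), so the partition is: 1 block(s) of size 3.
In nonincreasing order the block sizes are [3].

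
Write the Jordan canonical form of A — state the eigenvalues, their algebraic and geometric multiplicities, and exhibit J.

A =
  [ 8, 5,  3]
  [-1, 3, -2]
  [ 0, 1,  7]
J_3(6)

The characteristic polynomial is
  det(x·I − A) = x^3 - 18*x^2 + 108*x - 216 = (x - 6)^3

Eigenvalues and multiplicities (the geometric multiplicity of λ is n − rank(A − λI), which equals the number of Jordan blocks for λ):
  λ = 6: algebraic multiplicity = 3, geometric multiplicity = 1

Determining the block sizes for each eigenvalue:
  λ = 6: one block (gm = 1), so the single block has size am = 3 → block sizes [3]

Assembling the blocks gives a Jordan form
J =
  [6, 1, 0]
  [0, 6, 1]
  [0, 0, 6]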